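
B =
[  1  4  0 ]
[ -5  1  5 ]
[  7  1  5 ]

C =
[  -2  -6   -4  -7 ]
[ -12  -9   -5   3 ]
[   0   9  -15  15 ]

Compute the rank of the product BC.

3

First compute BC:
[[-50, -42, -24,   5],
 [ -2,  66, -60, 113],
 [-26,  -6, -108,  29]]
Now row reduce the product.
R2 ← R2 − (1/25)·R1: [0, 1692/25, -1476/25, 564/5]
R3 ← R3 − (13/25)·R1: [0, 396/25, -2388/25, 132/5]
R3 ← R3 − (11/47)·R2: [0, 0, -3840/47, 0]
3 nonzero rows, so rank(BC) = 3.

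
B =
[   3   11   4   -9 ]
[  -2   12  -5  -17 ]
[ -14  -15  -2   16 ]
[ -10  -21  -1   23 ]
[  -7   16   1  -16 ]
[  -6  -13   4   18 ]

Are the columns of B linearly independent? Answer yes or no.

Row reduce B to echelon form.
R2 ← R2 + (2/3)·R1: [0, 58/3, -7/3, -23]
R3 ← R3 + (14/3)·R1: [0, 109/3, 50/3, -26]
R4 ← R4 + (10/3)·R1: [0, 47/3, 37/3, -7]
R5 ← R5 + (7/3)·R1: [0, 125/3, 31/3, -37]
R6 ← R6 + (2)·R1: [0, 9, 12, 0]
R3 ← R3 − (109/58)·R2: [0, 0, 1221/58, 999/58]
R4 ← R4 − (47/58)·R2: [0, 0, 825/58, 675/58]
R5 ← R5 − (125/58)·R2: [0, 0, 891/58, 729/58]
R6 ← R6 − (27/58)·R2: [0, 0, 759/58, 621/58]
R4 ← R4 − (25/37)·R3: [0, 0, 0, 0]
R5 ← R5 − (27/37)·R3: [0, 0, 0, 0]
R6 ← R6 − (23/37)·R3: [0, 0, 0, 0]
3 pivots among 4 columns.
Only 3 < 4 pivot columns, so the columns are linearly dependent.

no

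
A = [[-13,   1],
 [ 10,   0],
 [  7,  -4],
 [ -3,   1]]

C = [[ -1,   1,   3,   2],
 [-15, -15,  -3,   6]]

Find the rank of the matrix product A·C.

First compute AC:
[[ -2, -28, -42, -20],
 [-10,  10,  30,  20],
 [ 53,  67,  33, -10],
 [-12, -18, -12,   0]]
Now row reduce the product.
R2 ← R2 − (5)·R1: [0, 150, 240, 120]
R3 ← R3 + (53/2)·R1: [0, -675, -1080, -540]
R4 ← R4 − (6)·R1: [0, 150, 240, 120]
R3 ← R3 + (9/2)·R2: [0, 0, 0, 0]
R4 ← R4 − R2: [0, 0, 0, 0]
2 nonzero rows, so rank(AC) = 2.

2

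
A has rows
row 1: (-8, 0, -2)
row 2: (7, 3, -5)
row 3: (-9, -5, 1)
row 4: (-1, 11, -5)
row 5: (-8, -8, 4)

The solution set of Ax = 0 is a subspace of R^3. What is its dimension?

Row reduce to echelon form.
R2 ← R2 + (7/8)·R1: [0, 3, -27/4]
R3 ← R3 − (9/8)·R1: [0, -5, 13/4]
R4 ← R4 − (1/8)·R1: [0, 11, -19/4]
R5 ← R5 − R1: [0, -8, 6]
R3 ← R3 + (5/3)·R2: [0, 0, -8]
R4 ← R4 − (11/3)·R2: [0, 0, 20]
R5 ← R5 + (8/3)·R2: [0, 0, -12]
R4 ← R4 + (5/2)·R3: [0, 0, 0]
R5 ← R5 − (3/2)·R3: [0, 0, 0]
3 nonzero rows, so rank(A) = 3.
A has 3 columns; by rank–nullity, nullity = 3 − 3 = 0.

0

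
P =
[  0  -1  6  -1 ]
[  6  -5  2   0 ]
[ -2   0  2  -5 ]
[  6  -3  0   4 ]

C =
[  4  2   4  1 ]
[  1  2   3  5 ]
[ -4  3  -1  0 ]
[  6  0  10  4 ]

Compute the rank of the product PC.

4

First compute PC:
[[-31,  16, -19,  -9],
 [ 11,   8,   7, -19],
 [-46,   2, -60, -22],
 [ 45,   6,  55,   7]]
Now row reduce the product.
R2 ← R2 + (11/31)·R1: [0, 424/31, 8/31, -688/31]
R3 ← R3 − (46/31)·R1: [0, -674/31, -986/31, -268/31]
R4 ← R4 + (45/31)·R1: [0, 906/31, 850/31, -188/31]
R3 ← R3 + (337/212)·R2: [0, 0, -1664/53, -2328/53]
R4 ← R4 − (453/212)·R2: [0, 0, 1424/53, 2192/53]
R4 ← R4 + (89/104)·R3: [0, 0, 0, 49/13]
4 nonzero rows, so rank(PC) = 4.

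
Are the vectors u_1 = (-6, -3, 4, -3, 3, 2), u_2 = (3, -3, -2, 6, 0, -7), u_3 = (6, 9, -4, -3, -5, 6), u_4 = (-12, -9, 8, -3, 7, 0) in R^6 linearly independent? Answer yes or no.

Form the matrix with these vectors as rows and row reduce.
R2 ← R2 + (1/2)·R1: [0, -9/2, 0, 9/2, 3/2, -6]
R3 ← R3 + R1: [0, 6, 0, -6, -2, 8]
R4 ← R4 − (2)·R1: [0, -3, 0, 3, 1, -4]
R3 ← R3 + (4/3)·R2: [0, 0, 0, 0, 0, 0]
R4 ← R4 − (2/3)·R2: [0, 0, 0, 0, 0, 0]
2 nonzero rows, so the 4 vectors span a space of dimension 2.
Since 2 < 4, the vectors are linearly dependent.

no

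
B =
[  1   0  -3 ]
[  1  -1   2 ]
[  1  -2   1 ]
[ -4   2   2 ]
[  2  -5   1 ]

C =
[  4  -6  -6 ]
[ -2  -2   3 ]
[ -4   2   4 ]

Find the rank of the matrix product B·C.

First compute BC:
[[ 16, -12, -18],
 [ -2,   0,  -1],
 [  4,   0,  -8],
 [-28,  24,  38],
 [ 14,   0, -23]]
Now row reduce the product.
R2 ← R2 + (1/8)·R1: [0, -3/2, -13/4]
R3 ← R3 − (1/4)·R1: [0, 3, -7/2]
R4 ← R4 + (7/4)·R1: [0, 3, 13/2]
R5 ← R5 − (7/8)·R1: [0, 21/2, -29/4]
R3 ← R3 + (2)·R2: [0, 0, -10]
R4 ← R4 + (2)·R2: [0, 0, 0]
R5 ← R5 + (7)·R2: [0, 0, -30]
R5 ← R5 − (3)·R3: [0, 0, 0]
3 nonzero rows, so rank(BC) = 3.

3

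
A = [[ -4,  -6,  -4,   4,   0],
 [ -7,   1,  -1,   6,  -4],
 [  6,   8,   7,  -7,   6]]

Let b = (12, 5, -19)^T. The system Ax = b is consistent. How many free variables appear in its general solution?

Row reduce the augmented matrix [A | b].
R2 ← R2 − (7/4)·R1: [0, 23/2, 6, -1, -4, -16]
R3 ← R3 + (3/2)·R1: [0, -1, 1, -1, 6, -1]
R3 ← R3 + (2/23)·R2: [0, 0, 35/23, -25/23, 130/23, -55/23]
The echelon form has 3 nonzero rows, and every pivot lies in the first 5 columns, so rank(A) = rank([A|b]) = 3.
The system is consistent.
Free variables = (unknowns) − (rank) = 5 − 3 = 2.

2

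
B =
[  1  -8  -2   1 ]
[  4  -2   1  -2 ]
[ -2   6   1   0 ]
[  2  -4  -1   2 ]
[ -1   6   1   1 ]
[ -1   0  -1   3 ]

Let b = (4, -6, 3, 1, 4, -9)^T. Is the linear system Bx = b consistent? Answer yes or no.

no

Row reduce the augmented matrix [B | b].
R2 ← R2 − (4)·R1: [0, 30, 9, -6, -22]
R3 ← R3 + (2)·R1: [0, -10, -3, 2, 11]
R4 ← R4 − (2)·R1: [0, 12, 3, 0, -7]
R5 ← R5 + R1: [0, -2, -1, 2, 8]
R6 ← R6 + R1: [0, -8, -3, 4, -5]
R3 ← R3 + (1/3)·R2: [0, 0, 0, 0, 11/3]
R4 ← R4 − (2/5)·R2: [0, 0, -3/5, 12/5, 9/5]
R5 ← R5 + (1/15)·R2: [0, 0, -2/5, 8/5, 98/15]
R6 ← R6 + (4/15)·R2: [0, 0, -3/5, 12/5, -163/15]
Swap R3 ↔ R4
R5 ← R5 − (2/3)·R3: [0, 0, 0, 0, 16/3]
R6 ← R6 − R3: [0, 0, 0, 0, -38/3]
R5 ← R5 − (16/11)·R4: [0, 0, 0, 0, 0]
R6 ← R6 + (38/11)·R4: [0, 0, 0, 0, 0]
The echelon form has 4 nonzero rows; the last pivot sits in the augmented column, so rank(B) = 3 but rank([B|b]) = 4.
Since the ranks differ, the system is inconsistent.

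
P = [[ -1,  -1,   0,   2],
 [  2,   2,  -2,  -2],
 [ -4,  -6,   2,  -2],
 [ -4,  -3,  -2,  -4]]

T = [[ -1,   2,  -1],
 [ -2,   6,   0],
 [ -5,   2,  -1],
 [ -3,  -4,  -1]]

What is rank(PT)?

First compute PT:
[[ -3, -16,  -1],
 [ 10,  20,   2],
 [ 12, -32,   4],
 [ 32, -14,  10]]
Now row reduce the product.
R2 ← R2 + (10/3)·R1: [0, -100/3, -4/3]
R3 ← R3 + (4)·R1: [0, -96, 0]
R4 ← R4 + (32/3)·R1: [0, -554/3, -2/3]
R3 ← R3 − (72/25)·R2: [0, 0, 96/25]
R4 ← R4 − (277/50)·R2: [0, 0, 168/25]
R4 ← R4 − (7/4)·R3: [0, 0, 0]
3 nonzero rows, so rank(PT) = 3.

3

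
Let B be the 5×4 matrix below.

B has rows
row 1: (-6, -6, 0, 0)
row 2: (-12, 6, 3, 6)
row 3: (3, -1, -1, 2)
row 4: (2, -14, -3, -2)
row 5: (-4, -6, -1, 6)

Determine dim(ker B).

1

Row reduce to echelon form.
R2 ← R2 − (2)·R1: [0, 18, 3, 6]
R3 ← R3 + (1/2)·R1: [0, -4, -1, 2]
R4 ← R4 + (1/3)·R1: [0, -16, -3, -2]
R5 ← R5 − (2/3)·R1: [0, -2, -1, 6]
R3 ← R3 + (2/9)·R2: [0, 0, -1/3, 10/3]
R4 ← R4 + (8/9)·R2: [0, 0, -1/3, 10/3]
R5 ← R5 + (1/9)·R2: [0, 0, -2/3, 20/3]
R4 ← R4 − R3: [0, 0, 0, 0]
R5 ← R5 − (2)·R3: [0, 0, 0, 0]
3 nonzero rows, so rank(B) = 3.
B has 4 columns; by rank–nullity, nullity = 4 − 3 = 1.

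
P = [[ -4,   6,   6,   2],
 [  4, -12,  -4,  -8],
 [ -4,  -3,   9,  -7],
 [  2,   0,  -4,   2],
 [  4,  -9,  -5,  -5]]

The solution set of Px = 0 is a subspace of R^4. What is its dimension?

2

Row reduce to echelon form.
R2 ← R2 + R1: [0, -6, 2, -6]
R3 ← R3 − R1: [0, -9, 3, -9]
R4 ← R4 + (1/2)·R1: [0, 3, -1, 3]
R5 ← R5 + R1: [0, -3, 1, -3]
R3 ← R3 − (3/2)·R2: [0, 0, 0, 0]
R4 ← R4 + (1/2)·R2: [0, 0, 0, 0]
R5 ← R5 − (1/2)·R2: [0, 0, 0, 0]
2 nonzero rows, so rank(P) = 2.
P has 4 columns; by rank–nullity, nullity = 4 − 2 = 2.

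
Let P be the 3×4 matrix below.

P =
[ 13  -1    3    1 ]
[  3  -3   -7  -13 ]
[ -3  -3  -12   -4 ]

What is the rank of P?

3

Row reduce to echelon form.
R2 ← R2 − (3/13)·R1: [0, -36/13, -100/13, -172/13]
R3 ← R3 + (3/13)·R1: [0, -42/13, -147/13, -49/13]
R3 ← R3 − (7/6)·R2: [0, 0, -7/3, 35/3]
Echelon form has 3 nonzero rows, so rank(P) = 3.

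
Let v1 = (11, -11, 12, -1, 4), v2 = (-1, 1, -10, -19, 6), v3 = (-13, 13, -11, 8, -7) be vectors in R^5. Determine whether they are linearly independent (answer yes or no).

no

Form the matrix with these vectors as rows and row reduce.
R2 ← R2 + (1/11)·R1: [0, 0, -98/11, -210/11, 70/11]
R3 ← R3 + (13/11)·R1: [0, 0, 35/11, 75/11, -25/11]
R3 ← R3 + (5/14)·R2: [0, 0, 0, 0, 0]
2 nonzero rows, so the 3 vectors span a space of dimension 2.
Since 2 < 3, the vectors are linearly dependent.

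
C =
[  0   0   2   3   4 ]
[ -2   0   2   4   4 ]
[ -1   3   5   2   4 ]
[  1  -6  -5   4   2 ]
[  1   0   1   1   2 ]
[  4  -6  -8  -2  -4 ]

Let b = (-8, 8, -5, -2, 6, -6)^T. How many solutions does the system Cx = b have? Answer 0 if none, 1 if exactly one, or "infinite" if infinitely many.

0

Row reduce the augmented matrix [C | b].
Swap R1 ↔ R2
R3 ← R3 − (1/2)·R1: [0, 3, 4, 0, 2, -9]
R4 ← R4 + (1/2)·R1: [0, -6, -4, 6, 4, 2]
R5 ← R5 + (1/2)·R1: [0, 0, 2, 3, 4, 10]
R6 ← R6 + (2)·R1: [0, -6, -4, 6, 4, 10]
Swap R2 ↔ R3
R4 ← R4 + (2)·R2: [0, 0, 4, 6, 8, -16]
R6 ← R6 + (2)·R2: [0, 0, 4, 6, 8, -8]
R4 ← R4 − (2)·R3: [0, 0, 0, 0, 0, 0]
R5 ← R5 − R3: [0, 0, 0, 0, 0, 18]
R6 ← R6 − (2)·R3: [0, 0, 0, 0, 0, 8]
Swap R4 ↔ R5
R6 ← R6 − (4/9)·R4: [0, 0, 0, 0, 0, 0]
The echelon form has 4 nonzero rows; the last pivot sits in the augmented column, so rank(C) = 3 but rank([C|b]) = 4.
Since the ranks differ, the system is inconsistent.
It has no solutions.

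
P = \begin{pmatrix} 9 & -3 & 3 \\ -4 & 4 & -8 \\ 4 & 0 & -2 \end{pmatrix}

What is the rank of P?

Row reduce to echelon form.
R2 ← R2 + (4/9)·R1: [0, 8/3, -20/3]
R3 ← R3 − (4/9)·R1: [0, 4/3, -10/3]
R3 ← R3 − (1/2)·R2: [0, 0, 0]
Echelon form has 2 nonzero rows, so rank(P) = 2.

2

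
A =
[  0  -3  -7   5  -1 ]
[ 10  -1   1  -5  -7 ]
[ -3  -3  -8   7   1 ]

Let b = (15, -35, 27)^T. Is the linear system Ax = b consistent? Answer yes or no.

Row reduce the augmented matrix [A | b].
Swap R1 ↔ R2
R3 ← R3 + (3/10)·R1: [0, -33/10, -77/10, 11/2, -11/10, 33/2]
R3 ← R3 − (11/10)·R2: [0, 0, 0, 0, 0, 0]
The echelon form has 2 nonzero rows, and every pivot lies in the first 5 columns, so rank(A) = rank([A|b]) = 2.
The system is consistent.

yes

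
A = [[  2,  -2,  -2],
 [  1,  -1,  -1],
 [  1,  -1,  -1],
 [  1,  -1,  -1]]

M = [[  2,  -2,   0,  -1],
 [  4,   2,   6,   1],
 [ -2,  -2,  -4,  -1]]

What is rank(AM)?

First compute AM:
[[  0,  -4,  -4,  -2],
 [  0,  -2,  -2,  -1],
 [  0,  -2,  -2,  -1],
 [  0,  -2,  -2,  -1]]
Now row reduce the product.
R2 ← R2 − (1/2)·R1: [0, 0, 0, 0]
R3 ← R3 − (1/2)·R1: [0, 0, 0, 0]
R4 ← R4 − (1/2)·R1: [0, 0, 0, 0]
1 nonzero row, so rank(AM) = 1.

1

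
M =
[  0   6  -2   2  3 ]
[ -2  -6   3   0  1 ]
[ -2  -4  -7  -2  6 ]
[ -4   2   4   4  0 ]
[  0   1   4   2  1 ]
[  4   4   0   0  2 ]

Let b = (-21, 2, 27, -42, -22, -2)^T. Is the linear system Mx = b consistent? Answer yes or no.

yes

Row reduce the augmented matrix [M | b].
Swap R1 ↔ R2
R3 ← R3 − R1: [0, 2, -10, -2, 5, 25]
R4 ← R4 − (2)·R1: [0, 14, -2, 4, -2, -46]
R6 ← R6 + (2)·R1: [0, -8, 6, 0, 4, 2]
R3 ← R3 − (1/3)·R2: [0, 0, -28/3, -8/3, 4, 32]
R4 ← R4 − (7/3)·R2: [0, 0, 8/3, -2/3, -9, 3]
R5 ← R5 − (1/6)·R2: [0, 0, 13/3, 5/3, 1/2, -37/2]
R6 ← R6 + (4/3)·R2: [0, 0, 10/3, 8/3, 8, -26]
R4 ← R4 + (2/7)·R3: [0, 0, 0, -10/7, -55/7, 85/7]
R5 ← R5 + (13/28)·R3: [0, 0, 0, 3/7, 33/14, -51/14]
R6 ← R6 + (5/14)·R3: [0, 0, 0, 12/7, 66/7, -102/7]
R5 ← R5 + (3/10)·R4: [0, 0, 0, 0, 0, 0]
R6 ← R6 + (6/5)·R4: [0, 0, 0, 0, 0, 0]
The echelon form has 4 nonzero rows, and every pivot lies in the first 5 columns, so rank(M) = rank([M|b]) = 4.
The system is consistent.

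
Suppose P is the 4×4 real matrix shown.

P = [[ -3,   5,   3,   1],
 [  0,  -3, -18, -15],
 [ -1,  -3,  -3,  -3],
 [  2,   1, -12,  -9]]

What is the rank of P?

Row reduce to echelon form.
R3 ← R3 − (1/3)·R1: [0, -14/3, -4, -10/3]
R4 ← R4 + (2/3)·R1: [0, 13/3, -10, -25/3]
R3 ← R3 − (14/9)·R2: [0, 0, 24, 20]
R4 ← R4 + (13/9)·R2: [0, 0, -36, -30]
R4 ← R4 + (3/2)·R3: [0, 0, 0, 0]
Echelon form has 3 nonzero rows, so rank(P) = 3.

3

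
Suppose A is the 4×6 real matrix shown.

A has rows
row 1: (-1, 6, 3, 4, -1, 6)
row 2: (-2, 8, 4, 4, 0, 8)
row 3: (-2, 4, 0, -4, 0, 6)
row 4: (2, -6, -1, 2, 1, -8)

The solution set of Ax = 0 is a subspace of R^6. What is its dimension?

Row reduce to echelon form.
R2 ← R2 − (2)·R1: [0, -4, -2, -4, 2, -4]
R3 ← R3 − (2)·R1: [0, -8, -6, -12, 2, -6]
R4 ← R4 + (2)·R1: [0, 6, 5, 10, -1, 4]
R3 ← R3 − (2)·R2: [0, 0, -2, -4, -2, 2]
R4 ← R4 + (3/2)·R2: [0, 0, 2, 4, 2, -2]
R4 ← R4 + R3: [0, 0, 0, 0, 0, 0]
3 nonzero rows, so rank(A) = 3.
A has 6 columns; by rank–nullity, nullity = 6 − 3 = 3.

3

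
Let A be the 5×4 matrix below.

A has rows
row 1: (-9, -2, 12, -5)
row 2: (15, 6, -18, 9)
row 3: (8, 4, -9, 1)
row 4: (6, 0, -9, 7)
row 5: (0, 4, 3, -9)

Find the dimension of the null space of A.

1

Row reduce to echelon form.
R2 ← R2 + (5/3)·R1: [0, 8/3, 2, 2/3]
R3 ← R3 + (8/9)·R1: [0, 20/9, 5/3, -31/9]
R4 ← R4 + (2/3)·R1: [0, -4/3, -1, 11/3]
R3 ← R3 − (5/6)·R2: [0, 0, 0, -4]
R4 ← R4 + (1/2)·R2: [0, 0, 0, 4]
R5 ← R5 − (3/2)·R2: [0, 0, 0, -10]
R4 ← R4 + R3: [0, 0, 0, 0]
R5 ← R5 − (5/2)·R3: [0, 0, 0, 0]
3 nonzero rows, so rank(A) = 3.
A has 4 columns; by rank–nullity, nullity = 4 − 3 = 1.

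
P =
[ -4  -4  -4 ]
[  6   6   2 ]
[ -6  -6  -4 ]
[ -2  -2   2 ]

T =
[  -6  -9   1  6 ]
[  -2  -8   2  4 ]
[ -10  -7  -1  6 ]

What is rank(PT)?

2

First compute PT:
[[ 72,  96,  -8, -64],
 [-68, -116,  16,  72],
 [ 88, 130, -14, -84],
 [ -4,  20,  -8,  -8]]
Now row reduce the product.
R2 ← R2 + (17/18)·R1: [0, -76/3, 76/9, 104/9]
R3 ← R3 − (11/9)·R1: [0, 38/3, -38/9, -52/9]
R4 ← R4 + (1/18)·R1: [0, 76/3, -76/9, -104/9]
R3 ← R3 + (1/2)·R2: [0, 0, 0, 0]
R4 ← R4 + R2: [0, 0, 0, 0]
2 nonzero rows, so rank(PT) = 2.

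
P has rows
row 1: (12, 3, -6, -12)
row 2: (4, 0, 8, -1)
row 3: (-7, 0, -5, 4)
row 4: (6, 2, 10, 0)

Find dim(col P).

Row reduce to echelon form.
R2 ← R2 − (1/3)·R1: [0, -1, 10, 3]
R3 ← R3 + (7/12)·R1: [0, 7/4, -17/2, -3]
R4 ← R4 − (1/2)·R1: [0, 1/2, 13, 6]
R3 ← R3 + (7/4)·R2: [0, 0, 9, 9/4]
R4 ← R4 + (1/2)·R2: [0, 0, 18, 15/2]
R4 ← R4 − (2)·R3: [0, 0, 0, 3]
Echelon form has 4 nonzero rows, so rank(P) = 4.
The column space has dimension equal to the rank: 4.

4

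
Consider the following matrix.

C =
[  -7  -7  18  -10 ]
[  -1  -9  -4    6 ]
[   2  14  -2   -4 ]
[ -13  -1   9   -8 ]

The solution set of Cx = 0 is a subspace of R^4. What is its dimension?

Row reduce to echelon form.
R2 ← R2 − (1/7)·R1: [0, -8, -46/7, 52/7]
R3 ← R3 + (2/7)·R1: [0, 12, 22/7, -48/7]
R4 ← R4 − (13/7)·R1: [0, 12, -171/7, 74/7]
R3 ← R3 + (3/2)·R2: [0, 0, -47/7, 30/7]
R4 ← R4 + (3/2)·R2: [0, 0, -240/7, 152/7]
R4 ← R4 − (240/47)·R3: [0, 0, 0, -8/47]
4 nonzero rows, so rank(C) = 4.
C has 4 columns; by rank–nullity, nullity = 4 − 4 = 0.

0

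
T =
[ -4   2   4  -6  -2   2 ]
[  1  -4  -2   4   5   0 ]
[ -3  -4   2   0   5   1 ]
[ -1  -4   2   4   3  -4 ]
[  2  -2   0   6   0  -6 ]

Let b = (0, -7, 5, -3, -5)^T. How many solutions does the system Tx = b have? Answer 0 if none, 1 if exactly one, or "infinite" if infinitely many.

Row reduce the augmented matrix [T | b].
R2 ← R2 + (1/4)·R1: [0, -7/2, -1, 5/2, 9/2, 1/2, -7]
R3 ← R3 − (3/4)·R1: [0, -11/2, -1, 9/2, 13/2, -1/2, 5]
R4 ← R4 − (1/4)·R1: [0, -9/2, 1, 11/2, 7/2, -9/2, -3]
R5 ← R5 + (1/2)·R1: [0, -1, 2, 3, -1, -5, -5]
R3 ← R3 − (11/7)·R2: [0, 0, 4/7, 4/7, -4/7, -9/7, 16]
R4 ← R4 − (9/7)·R2: [0, 0, 16/7, 16/7, -16/7, -36/7, 6]
R5 ← R5 − (2/7)·R2: [0, 0, 16/7, 16/7, -16/7, -36/7, -3]
R4 ← R4 − (4)·R3: [0, 0, 0, 0, 0, 0, -58]
R5 ← R5 − (4)·R3: [0, 0, 0, 0, 0, 0, -67]
R5 ← R5 − (67/58)·R4: [0, 0, 0, 0, 0, 0, 0]
The echelon form has 4 nonzero rows; the last pivot sits in the augmented column, so rank(T) = 3 but rank([T|b]) = 4.
Since the ranks differ, the system is inconsistent.
It has no solutions.

0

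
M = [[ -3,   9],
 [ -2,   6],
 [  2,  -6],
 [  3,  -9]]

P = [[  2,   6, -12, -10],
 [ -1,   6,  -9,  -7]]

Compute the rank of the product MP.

1

First compute MP:
[[-15,  36, -45, -33],
 [-10,  24, -30, -22],
 [ 10, -24,  30,  22],
 [ 15, -36,  45,  33]]
Now row reduce the product.
R2 ← R2 − (2/3)·R1: [0, 0, 0, 0]
R3 ← R3 + (2/3)·R1: [0, 0, 0, 0]
R4 ← R4 + R1: [0, 0, 0, 0]
1 nonzero row, so rank(MP) = 1.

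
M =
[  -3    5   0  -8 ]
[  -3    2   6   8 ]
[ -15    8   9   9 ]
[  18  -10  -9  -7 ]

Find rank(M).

Row reduce to echelon form.
R2 ← R2 − R1: [0, -3, 6, 16]
R3 ← R3 − (5)·R1: [0, -17, 9, 49]
R4 ← R4 + (6)·R1: [0, 20, -9, -55]
R3 ← R3 − (17/3)·R2: [0, 0, -25, -125/3]
R4 ← R4 + (20/3)·R2: [0, 0, 31, 155/3]
R4 ← R4 + (31/25)·R3: [0, 0, 0, 0]
Echelon form has 3 nonzero rows, so rank(M) = 3.

3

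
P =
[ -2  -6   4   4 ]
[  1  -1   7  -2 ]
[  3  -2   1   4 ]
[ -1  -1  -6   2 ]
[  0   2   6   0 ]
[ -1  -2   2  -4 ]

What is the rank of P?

4

Row reduce to echelon form.
R2 ← R2 + (1/2)·R1: [0, -4, 9, 0]
R3 ← R3 + (3/2)·R1: [0, -11, 7, 10]
R4 ← R4 − (1/2)·R1: [0, 2, -8, 0]
R6 ← R6 − (1/2)·R1: [0, 1, 0, -6]
R3 ← R3 − (11/4)·R2: [0, 0, -71/4, 10]
R4 ← R4 + (1/2)·R2: [0, 0, -7/2, 0]
R5 ← R5 + (1/2)·R2: [0, 0, 21/2, 0]
R6 ← R6 + (1/4)·R2: [0, 0, 9/4, -6]
R4 ← R4 − (14/71)·R3: [0, 0, 0, -140/71]
R5 ← R5 + (42/71)·R3: [0, 0, 0, 420/71]
R6 ← R6 + (9/71)·R3: [0, 0, 0, -336/71]
R5 ← R5 + (3)·R4: [0, 0, 0, 0]
R6 ← R6 − (12/5)·R4: [0, 0, 0, 0]
Echelon form has 4 nonzero rows, so rank(P) = 4.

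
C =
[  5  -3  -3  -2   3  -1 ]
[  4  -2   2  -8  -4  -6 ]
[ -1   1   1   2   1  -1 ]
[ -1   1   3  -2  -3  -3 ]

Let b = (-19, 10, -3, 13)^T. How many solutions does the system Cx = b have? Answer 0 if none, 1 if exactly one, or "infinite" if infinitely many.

infinite

Row reduce the augmented matrix [C | b].
R2 ← R2 − (4/5)·R1: [0, 2/5, 22/5, -32/5, -32/5, -26/5, 126/5]
R3 ← R3 + (1/5)·R1: [0, 2/5, 2/5, 8/5, 8/5, -6/5, -34/5]
R4 ← R4 + (1/5)·R1: [0, 2/5, 12/5, -12/5, -12/5, -16/5, 46/5]
R3 ← R3 − R2: [0, 0, -4, 8, 8, 4, -32]
R4 ← R4 − R2: [0, 0, -2, 4, 4, 2, -16]
R4 ← R4 − (1/2)·R3: [0, 0, 0, 0, 0, 0, 0]
The echelon form has 3 nonzero rows, and every pivot lies in the first 6 columns, so rank(C) = rank([C|b]) = 3.
The system is consistent.
rank = 3 < 6 unknowns, so there are infinitely many solutions.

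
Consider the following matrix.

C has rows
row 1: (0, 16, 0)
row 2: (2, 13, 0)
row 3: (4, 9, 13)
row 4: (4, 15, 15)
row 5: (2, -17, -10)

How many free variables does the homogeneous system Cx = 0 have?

Row reduce to echelon form.
Swap R1 ↔ R2
R3 ← R3 − (2)·R1: [0, -17, 13]
R4 ← R4 − (2)·R1: [0, -11, 15]
R5 ← R5 − R1: [0, -30, -10]
R3 ← R3 + (17/16)·R2: [0, 0, 13]
R4 ← R4 + (11/16)·R2: [0, 0, 15]
R5 ← R5 + (15/8)·R2: [0, 0, -10]
R4 ← R4 − (15/13)·R3: [0, 0, 0]
R5 ← R5 + (10/13)·R3: [0, 0, 0]
3 nonzero rows, so rank(C) = 3.
C has 3 columns; by rank–nullity, nullity = 3 − 3 = 0.

0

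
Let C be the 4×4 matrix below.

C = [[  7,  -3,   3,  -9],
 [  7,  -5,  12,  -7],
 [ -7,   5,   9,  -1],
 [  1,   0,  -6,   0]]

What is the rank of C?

3

Row reduce to echelon form.
R2 ← R2 − R1: [0, -2, 9, 2]
R3 ← R3 + R1: [0, 2, 12, -10]
R4 ← R4 − (1/7)·R1: [0, 3/7, -45/7, 9/7]
R3 ← R3 + R2: [0, 0, 21, -8]
R4 ← R4 + (3/14)·R2: [0, 0, -9/2, 12/7]
R4 ← R4 + (3/14)·R3: [0, 0, 0, 0]
Echelon form has 3 nonzero rows, so rank(C) = 3.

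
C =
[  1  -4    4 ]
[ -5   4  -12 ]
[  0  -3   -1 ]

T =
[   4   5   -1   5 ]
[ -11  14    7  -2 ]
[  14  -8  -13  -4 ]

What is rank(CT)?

3

First compute CT:
[[104, -83, -81,  -3],
 [-232, 127, 189,  15],
 [ 19, -34,  -8,  10]]
Now row reduce the product.
R2 ← R2 + (29/13)·R1: [0, -756/13, 108/13, 108/13]
R3 ← R3 − (19/104)·R1: [0, -1959/104, 707/104, 1097/104]
R3 ← R3 − (653/2016)·R2: [0, 0, 115/28, 55/7]
3 nonzero rows, so rank(CT) = 3.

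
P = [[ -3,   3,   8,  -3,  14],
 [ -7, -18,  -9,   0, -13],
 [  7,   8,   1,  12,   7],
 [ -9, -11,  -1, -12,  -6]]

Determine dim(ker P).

2

Row reduce to echelon form.
R2 ← R2 − (7/3)·R1: [0, -25, -83/3, 7, -137/3]
R3 ← R3 + (7/3)·R1: [0, 15, 59/3, 5, 119/3]
R4 ← R4 − (3)·R1: [0, -20, -25, -3, -48]
R3 ← R3 + (3/5)·R2: [0, 0, 46/15, 46/5, 184/15]
R4 ← R4 − (4/5)·R2: [0, 0, -43/15, -43/5, -172/15]
R4 ← R4 + (43/46)·R3: [0, 0, 0, 0, 0]
3 nonzero rows, so rank(P) = 3.
P has 5 columns; by rank–nullity, nullity = 5 − 3 = 2.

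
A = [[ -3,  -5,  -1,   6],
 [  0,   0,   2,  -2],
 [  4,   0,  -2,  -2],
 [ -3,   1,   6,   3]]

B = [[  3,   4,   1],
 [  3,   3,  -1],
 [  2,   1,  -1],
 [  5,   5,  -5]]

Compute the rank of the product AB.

3

First compute AB:
[[  4,   2, -27],
 [ -6,  -8,   8],
 [ -2,   4,  16],
 [ 21,  12, -25]]
Now row reduce the product.
R2 ← R2 + (3/2)·R1: [0, -5, -65/2]
R3 ← R3 + (1/2)·R1: [0, 5, 5/2]
R4 ← R4 − (21/4)·R1: [0, 3/2, 467/4]
R3 ← R3 + R2: [0, 0, -30]
R4 ← R4 + (3/10)·R2: [0, 0, 107]
R4 ← R4 + (107/30)·R3: [0, 0, 0]
3 nonzero rows, so rank(AB) = 3.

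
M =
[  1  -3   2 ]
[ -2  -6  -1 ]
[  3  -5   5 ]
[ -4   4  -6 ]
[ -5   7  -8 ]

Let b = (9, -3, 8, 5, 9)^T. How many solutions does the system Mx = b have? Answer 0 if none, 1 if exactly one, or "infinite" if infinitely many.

0

Row reduce the augmented matrix [M | b].
R2 ← R2 + (2)·R1: [0, -12, 3, 15]
R3 ← R3 − (3)·R1: [0, 4, -1, -19]
R4 ← R4 + (4)·R1: [0, -8, 2, 41]
R5 ← R5 + (5)·R1: [0, -8, 2, 54]
R3 ← R3 + (1/3)·R2: [0, 0, 0, -14]
R4 ← R4 − (2/3)·R2: [0, 0, 0, 31]
R5 ← R5 − (2/3)·R2: [0, 0, 0, 44]
R4 ← R4 + (31/14)·R3: [0, 0, 0, 0]
R5 ← R5 + (22/7)·R3: [0, 0, 0, 0]
The echelon form has 3 nonzero rows; the last pivot sits in the augmented column, so rank(M) = 2 but rank([M|b]) = 3.
Since the ranks differ, the system is inconsistent.
It has no solutions.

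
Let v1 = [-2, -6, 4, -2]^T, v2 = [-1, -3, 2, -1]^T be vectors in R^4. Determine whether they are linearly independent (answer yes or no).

Form the matrix with these vectors as rows and row reduce.
R2 ← R2 − (1/2)·R1: [0, 0, 0, 0]
1 nonzero row, so the 2 vectors span a space of dimension 1.
Since 1 < 2, the vectors are linearly dependent.

no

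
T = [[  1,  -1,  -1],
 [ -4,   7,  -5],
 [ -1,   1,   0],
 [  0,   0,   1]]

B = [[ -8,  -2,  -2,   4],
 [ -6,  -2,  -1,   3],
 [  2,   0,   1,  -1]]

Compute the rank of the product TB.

2

First compute TB:
[[ -4,   0,  -2,   2],
 [-20,  -6,  -4,  10],
 [  2,   0,   1,  -1],
 [  2,   0,   1,  -1]]
Now row reduce the product.
R2 ← R2 − (5)·R1: [0, -6, 6, 0]
R3 ← R3 + (1/2)·R1: [0, 0, 0, 0]
R4 ← R4 + (1/2)·R1: [0, 0, 0, 0]
2 nonzero rows, so rank(TB) = 2.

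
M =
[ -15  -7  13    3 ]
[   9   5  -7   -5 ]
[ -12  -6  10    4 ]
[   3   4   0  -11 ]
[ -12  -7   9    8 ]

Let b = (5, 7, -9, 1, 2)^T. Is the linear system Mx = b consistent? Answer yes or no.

no

Row reduce the augmented matrix [M | b].
R2 ← R2 + (3/5)·R1: [0, 4/5, 4/5, -16/5, 10]
R3 ← R3 − (4/5)·R1: [0, -2/5, -2/5, 8/5, -13]
R4 ← R4 + (1/5)·R1: [0, 13/5, 13/5, -52/5, 2]
R5 ← R5 − (4/5)·R1: [0, -7/5, -7/5, 28/5, -2]
R3 ← R3 + (1/2)·R2: [0, 0, 0, 0, -8]
R4 ← R4 − (13/4)·R2: [0, 0, 0, 0, -61/2]
R5 ← R5 + (7/4)·R2: [0, 0, 0, 0, 31/2]
R4 ← R4 − (61/16)·R3: [0, 0, 0, 0, 0]
R5 ← R5 + (31/16)·R3: [0, 0, 0, 0, 0]
The echelon form has 3 nonzero rows; the last pivot sits in the augmented column, so rank(M) = 2 but rank([M|b]) = 3.
Since the ranks differ, the system is inconsistent.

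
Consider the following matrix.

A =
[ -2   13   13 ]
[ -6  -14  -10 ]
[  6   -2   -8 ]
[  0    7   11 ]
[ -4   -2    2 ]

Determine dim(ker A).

Row reduce to echelon form.
R2 ← R2 − (3)·R1: [0, -53, -49]
R3 ← R3 + (3)·R1: [0, 37, 31]
R5 ← R5 − (2)·R1: [0, -28, -24]
R3 ← R3 + (37/53)·R2: [0, 0, -170/53]
R4 ← R4 + (7/53)·R2: [0, 0, 240/53]
R5 ← R5 − (28/53)·R2: [0, 0, 100/53]
R4 ← R4 + (24/17)·R3: [0, 0, 0]
R5 ← R5 + (10/17)·R3: [0, 0, 0]
3 nonzero rows, so rank(A) = 3.
A has 3 columns; by rank–nullity, nullity = 3 − 3 = 0.

0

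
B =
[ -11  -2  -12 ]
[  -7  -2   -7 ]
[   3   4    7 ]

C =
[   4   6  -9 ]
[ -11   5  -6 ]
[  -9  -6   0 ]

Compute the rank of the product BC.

First compute BC:
[[ 86,  -4, 111],
 [ 57, -10,  75],
 [-95,  -4, -51]]
Now row reduce the product.
R2 ← R2 − (57/86)·R1: [0, -316/43, 123/86]
R3 ← R3 + (95/86)·R1: [0, -362/43, 6159/86]
R3 ← R3 − (181/158)·R2: [0, 0, 22113/316]
3 nonzero rows, so rank(BC) = 3.

3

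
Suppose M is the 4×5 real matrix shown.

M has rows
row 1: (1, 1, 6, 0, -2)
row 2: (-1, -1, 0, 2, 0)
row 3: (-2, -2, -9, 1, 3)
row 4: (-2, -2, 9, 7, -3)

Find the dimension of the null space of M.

Row reduce to echelon form.
R2 ← R2 + R1: [0, 0, 6, 2, -2]
R3 ← R3 + (2)·R1: [0, 0, 3, 1, -1]
R4 ← R4 + (2)·R1: [0, 0, 21, 7, -7]
R3 ← R3 − (1/2)·R2: [0, 0, 0, 0, 0]
R4 ← R4 − (7/2)·R2: [0, 0, 0, 0, 0]
2 nonzero rows, so rank(M) = 2.
M has 5 columns; by rank–nullity, nullity = 5 − 2 = 3.

3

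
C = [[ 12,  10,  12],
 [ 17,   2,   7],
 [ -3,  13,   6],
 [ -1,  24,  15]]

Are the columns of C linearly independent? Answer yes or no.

Row reduce C to echelon form.
R2 ← R2 − (17/12)·R1: [0, -73/6, -10]
R3 ← R3 + (1/4)·R1: [0, 31/2, 9]
R4 ← R4 + (1/12)·R1: [0, 149/6, 16]
R3 ← R3 + (93/73)·R2: [0, 0, -273/73]
R4 ← R4 + (149/73)·R2: [0, 0, -322/73]
R4 ← R4 − (46/39)·R3: [0, 0, 0]
3 pivots among 3 columns.
Every column is a pivot column, so the columns are linearly independent.

yes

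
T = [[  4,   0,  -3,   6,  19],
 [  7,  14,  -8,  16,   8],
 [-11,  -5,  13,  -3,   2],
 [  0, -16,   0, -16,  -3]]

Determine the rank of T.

4

Row reduce to echelon form.
R2 ← R2 − (7/4)·R1: [0, 14, -11/4, 11/2, -101/4]
R3 ← R3 + (11/4)·R1: [0, -5, 19/4, 27/2, 217/4]
R3 ← R3 + (5/14)·R2: [0, 0, 211/56, 433/28, 2533/56]
R4 ← R4 + (8/7)·R2: [0, 0, -22/7, -68/7, -223/7]
R4 ← R4 + (176/211)·R3: [0, 0, 0, 672/211, 1239/211]
Echelon form has 4 nonzero rows, so rank(T) = 4.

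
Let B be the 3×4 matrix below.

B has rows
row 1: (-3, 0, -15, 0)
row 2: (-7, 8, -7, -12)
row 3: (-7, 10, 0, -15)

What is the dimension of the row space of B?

Row reduce to echelon form.
R2 ← R2 − (7/3)·R1: [0, 8, 28, -12]
R3 ← R3 − (7/3)·R1: [0, 10, 35, -15]
R3 ← R3 − (5/4)·R2: [0, 0, 0, 0]
Echelon form has 2 nonzero rows, so rank(B) = 2.
The row space has dimension equal to the rank: 2.

2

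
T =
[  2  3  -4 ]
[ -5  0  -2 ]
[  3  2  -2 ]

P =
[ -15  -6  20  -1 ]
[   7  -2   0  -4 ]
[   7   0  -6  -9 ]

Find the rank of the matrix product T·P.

First compute TP:
[[-37, -18,  64,  22],
 [ 61,  30, -88,  23],
 [-45, -22,  72,   7]]
Now row reduce the product.
R2 ← R2 + (61/37)·R1: [0, 12/37, 648/37, 2193/37]
R3 ← R3 − (45/37)·R1: [0, -4/37, -216/37, -731/37]
R3 ← R3 + (1/3)·R2: [0, 0, 0, 0]
2 nonzero rows, so rank(TP) = 2.

2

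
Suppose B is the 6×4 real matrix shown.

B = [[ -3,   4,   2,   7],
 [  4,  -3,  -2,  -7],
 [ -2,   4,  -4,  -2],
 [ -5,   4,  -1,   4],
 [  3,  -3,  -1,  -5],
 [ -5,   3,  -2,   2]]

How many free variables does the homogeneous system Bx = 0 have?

Row reduce to echelon form.
R2 ← R2 + (4/3)·R1: [0, 7/3, 2/3, 7/3]
R3 ← R3 − (2/3)·R1: [0, 4/3, -16/3, -20/3]
R4 ← R4 − (5/3)·R1: [0, -8/3, -13/3, -23/3]
R5 ← R5 + R1: [0, 1, 1, 2]
R6 ← R6 − (5/3)·R1: [0, -11/3, -16/3, -29/3]
R3 ← R3 − (4/7)·R2: [0, 0, -40/7, -8]
R4 ← R4 + (8/7)·R2: [0, 0, -25/7, -5]
R5 ← R5 − (3/7)·R2: [0, 0, 5/7, 1]
R6 ← R6 + (11/7)·R2: [0, 0, -30/7, -6]
R4 ← R4 − (5/8)·R3: [0, 0, 0, 0]
R5 ← R5 + (1/8)·R3: [0, 0, 0, 0]
R6 ← R6 − (3/4)·R3: [0, 0, 0, 0]
3 nonzero rows, so rank(B) = 3.
B has 4 columns; by rank–nullity, nullity = 4 − 3 = 1.

1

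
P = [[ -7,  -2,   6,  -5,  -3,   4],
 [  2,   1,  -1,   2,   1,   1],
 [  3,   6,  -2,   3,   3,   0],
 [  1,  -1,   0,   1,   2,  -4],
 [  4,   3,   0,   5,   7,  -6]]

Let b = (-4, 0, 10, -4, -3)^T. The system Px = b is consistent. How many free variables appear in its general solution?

2

Row reduce the augmented matrix [P | b].
R2 ← R2 + (2/7)·R1: [0, 3/7, 5/7, 4/7, 1/7, 15/7, -8/7]
R3 ← R3 + (3/7)·R1: [0, 36/7, 4/7, 6/7, 12/7, 12/7, 58/7]
R4 ← R4 + (1/7)·R1: [0, -9/7, 6/7, 2/7, 11/7, -24/7, -32/7]
R5 ← R5 + (4/7)·R1: [0, 13/7, 24/7, 15/7, 37/7, -26/7, -37/7]
R3 ← R3 − (12)·R2: [0, 0, -8, -6, 0, -24, 22]
R4 ← R4 + (3)·R2: [0, 0, 3, 2, 2, 3, -8]
R5 ← R5 − (13/3)·R2: [0, 0, 1/3, -1/3, 14/3, -13, -1/3]
R4 ← R4 + (3/8)·R3: [0, 0, 0, -1/4, 2, -6, 1/4]
R5 ← R5 + (1/24)·R3: [0, 0, 0, -7/12, 14/3, -14, 7/12]
R5 ← R5 − (7/3)·R4: [0, 0, 0, 0, 0, 0, 0]
The echelon form has 4 nonzero rows, and every pivot lies in the first 6 columns, so rank(P) = rank([P|b]) = 4.
The system is consistent.
Free variables = (unknowns) − (rank) = 6 − 4 = 2.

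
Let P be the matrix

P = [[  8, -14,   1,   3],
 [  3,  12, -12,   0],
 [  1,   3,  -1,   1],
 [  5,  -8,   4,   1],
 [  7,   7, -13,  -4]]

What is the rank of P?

4

Row reduce to echelon form.
R2 ← R2 − (3/8)·R1: [0, 69/4, -99/8, -9/8]
R3 ← R3 − (1/8)·R1: [0, 19/4, -9/8, 5/8]
R4 ← R4 − (5/8)·R1: [0, 3/4, 27/8, -7/8]
R5 ← R5 − (7/8)·R1: [0, 77/4, -111/8, -53/8]
R3 ← R3 − (19/69)·R2: [0, 0, 105/46, 43/46]
R4 ← R4 − (1/23)·R2: [0, 0, 90/23, -19/23]
R5 ← R5 − (77/69)·R2: [0, 0, -3/46, -247/46]
R4 ← R4 − (12/7)·R3: [0, 0, 0, -17/7]
R5 ← R5 + (1/35)·R3: [0, 0, 0, -187/35]
R5 ← R5 − (11/5)·R4: [0, 0, 0, 0]
Echelon form has 4 nonzero rows, so rank(P) = 4.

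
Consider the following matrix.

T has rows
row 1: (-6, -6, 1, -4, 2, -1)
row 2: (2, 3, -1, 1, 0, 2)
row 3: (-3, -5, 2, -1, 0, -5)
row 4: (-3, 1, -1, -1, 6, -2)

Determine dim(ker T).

3

Row reduce to echelon form.
R2 ← R2 + (1/3)·R1: [0, 1, -2/3, -1/3, 2/3, 5/3]
R3 ← R3 − (1/2)·R1: [0, -2, 3/2, 1, -1, -9/2]
R4 ← R4 − (1/2)·R1: [0, 4, -3/2, 1, 5, -3/2]
R3 ← R3 + (2)·R2: [0, 0, 1/6, 1/3, 1/3, -7/6]
R4 ← R4 − (4)·R2: [0, 0, 7/6, 7/3, 7/3, -49/6]
R4 ← R4 − (7)·R3: [0, 0, 0, 0, 0, 0]
3 nonzero rows, so rank(T) = 3.
T has 6 columns; by rank–nullity, nullity = 6 − 3 = 3.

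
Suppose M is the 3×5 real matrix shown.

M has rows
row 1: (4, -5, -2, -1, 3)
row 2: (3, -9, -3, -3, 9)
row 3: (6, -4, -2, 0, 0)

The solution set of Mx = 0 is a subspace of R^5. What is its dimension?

3

Row reduce to echelon form.
R2 ← R2 − (3/4)·R1: [0, -21/4, -3/2, -9/4, 27/4]
R3 ← R3 − (3/2)·R1: [0, 7/2, 1, 3/2, -9/2]
R3 ← R3 + (2/3)·R2: [0, 0, 0, 0, 0]
2 nonzero rows, so rank(M) = 2.
M has 5 columns; by rank–nullity, nullity = 5 − 2 = 3.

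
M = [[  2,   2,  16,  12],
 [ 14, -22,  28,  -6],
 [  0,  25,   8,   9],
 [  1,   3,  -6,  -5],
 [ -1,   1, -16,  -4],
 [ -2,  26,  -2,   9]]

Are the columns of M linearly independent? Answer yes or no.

yes

Row reduce M to echelon form.
R2 ← R2 − (7)·R1: [0, -36, -84, -90]
R4 ← R4 − (1/2)·R1: [0, 2, -14, -11]
R5 ← R5 + (1/2)·R1: [0, 2, -8, 2]
R6 ← R6 + R1: [0, 28, 14, 21]
R3 ← R3 + (25/36)·R2: [0, 0, -151/3, -107/2]
R4 ← R4 + (1/18)·R2: [0, 0, -56/3, -16]
R5 ← R5 + (1/18)·R2: [0, 0, -38/3, -3]
R6 ← R6 + (7/9)·R2: [0, 0, -154/3, -49]
R4 ← R4 − (56/151)·R3: [0, 0, 0, 580/151]
R5 ← R5 − (38/151)·R3: [0, 0, 0, 1580/151]
R6 ← R6 − (154/151)·R3: [0, 0, 0, 840/151]
R5 ← R5 − (79/29)·R4: [0, 0, 0, 0]
R6 ← R6 − (42/29)·R4: [0, 0, 0, 0]
4 pivots among 4 columns.
Every column is a pivot column, so the columns are linearly independent.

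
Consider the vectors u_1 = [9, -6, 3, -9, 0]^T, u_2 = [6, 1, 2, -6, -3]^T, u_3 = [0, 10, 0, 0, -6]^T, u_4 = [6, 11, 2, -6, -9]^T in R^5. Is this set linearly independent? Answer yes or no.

Form the matrix with these vectors as rows and row reduce.
R2 ← R2 − (2/3)·R1: [0, 5, 0, 0, -3]
R4 ← R4 − (2/3)·R1: [0, 15, 0, 0, -9]
R3 ← R3 − (2)·R2: [0, 0, 0, 0, 0]
R4 ← R4 − (3)·R2: [0, 0, 0, 0, 0]
2 nonzero rows, so the 4 vectors span a space of dimension 2.
Since 2 < 4, the vectors are linearly dependent.

no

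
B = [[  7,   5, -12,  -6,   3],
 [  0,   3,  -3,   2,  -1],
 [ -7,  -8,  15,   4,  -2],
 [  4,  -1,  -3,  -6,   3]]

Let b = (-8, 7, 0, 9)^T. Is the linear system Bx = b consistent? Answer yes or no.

Row reduce the augmented matrix [B | b].
R3 ← R3 + R1: [0, -3, 3, -2, 1, -8]
R4 ← R4 − (4/7)·R1: [0, -27/7, 27/7, -18/7, 9/7, 95/7]
R3 ← R3 + R2: [0, 0, 0, 0, 0, -1]
R4 ← R4 + (9/7)·R2: [0, 0, 0, 0, 0, 158/7]
R4 ← R4 + (158/7)·R3: [0, 0, 0, 0, 0, 0]
The echelon form has 3 nonzero rows; the last pivot sits in the augmented column, so rank(B) = 2 but rank([B|b]) = 3.
Since the ranks differ, the system is inconsistent.

no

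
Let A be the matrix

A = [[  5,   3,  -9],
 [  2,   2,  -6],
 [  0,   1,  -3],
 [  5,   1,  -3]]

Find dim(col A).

Row reduce to echelon form.
R2 ← R2 − (2/5)·R1: [0, 4/5, -12/5]
R4 ← R4 − R1: [0, -2, 6]
R3 ← R3 − (5/4)·R2: [0, 0, 0]
R4 ← R4 + (5/2)·R2: [0, 0, 0]
Echelon form has 2 nonzero rows, so rank(A) = 2.
The column space has dimension equal to the rank: 2.

2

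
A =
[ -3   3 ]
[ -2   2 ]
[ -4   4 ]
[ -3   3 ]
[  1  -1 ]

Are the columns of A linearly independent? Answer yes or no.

no

Row reduce A to echelon form.
R2 ← R2 − (2/3)·R1: [0, 0]
R3 ← R3 − (4/3)·R1: [0, 0]
R4 ← R4 − R1: [0, 0]
R5 ← R5 + (1/3)·R1: [0, 0]
1 pivot among 2 columns.
Only 1 < 2 pivot columns, so the columns are linearly dependent.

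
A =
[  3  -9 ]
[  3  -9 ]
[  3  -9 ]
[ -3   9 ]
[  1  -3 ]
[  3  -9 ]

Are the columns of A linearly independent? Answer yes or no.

Row reduce A to echelon form.
R2 ← R2 − R1: [0, 0]
R3 ← R3 − R1: [0, 0]
R4 ← R4 + R1: [0, 0]
R5 ← R5 − (1/3)·R1: [0, 0]
R6 ← R6 − R1: [0, 0]
1 pivot among 2 columns.
Only 1 < 2 pivot columns, so the columns are linearly dependent.

no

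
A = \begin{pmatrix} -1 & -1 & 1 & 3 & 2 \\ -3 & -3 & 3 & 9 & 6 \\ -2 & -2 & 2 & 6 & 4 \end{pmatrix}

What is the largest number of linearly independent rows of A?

1

Row reduce to echelon form.
R2 ← R2 − (3)·R1: [0, 0, 0, 0, 0]
R3 ← R3 − (2)·R1: [0, 0, 0, 0, 0]
Echelon form has 1 nonzero row, so rank(A) = 1.
The rank gives the maximum number of linearly independent rows: 1.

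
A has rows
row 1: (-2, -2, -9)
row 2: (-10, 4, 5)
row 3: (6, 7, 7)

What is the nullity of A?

0

Row reduce to echelon form.
R2 ← R2 − (5)·R1: [0, 14, 50]
R3 ← R3 + (3)·R1: [0, 1, -20]
R3 ← R3 − (1/14)·R2: [0, 0, -165/7]
3 nonzero rows, so rank(A) = 3.
A has 3 columns; by rank–nullity, nullity = 3 − 3 = 0.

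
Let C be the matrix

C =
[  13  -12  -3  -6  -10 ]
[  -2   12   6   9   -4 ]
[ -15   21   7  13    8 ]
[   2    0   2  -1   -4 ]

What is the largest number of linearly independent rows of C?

Row reduce to echelon form.
R2 ← R2 + (2/13)·R1: [0, 132/13, 72/13, 105/13, -72/13]
R3 ← R3 + (15/13)·R1: [0, 93/13, 46/13, 79/13, -46/13]
R4 ← R4 − (2/13)·R1: [0, 24/13, 32/13, -1/13, -32/13]
R3 ← R3 − (31/44)·R2: [0, 0, -4/11, 17/44, 4/11]
R4 ← R4 − (2/11)·R2: [0, 0, 16/11, -17/11, -16/11]
R4 ← R4 + (4)·R3: [0, 0, 0, 0, 0]
Echelon form has 3 nonzero rows, so rank(C) = 3.
The rank gives the maximum number of linearly independent rows: 3.

3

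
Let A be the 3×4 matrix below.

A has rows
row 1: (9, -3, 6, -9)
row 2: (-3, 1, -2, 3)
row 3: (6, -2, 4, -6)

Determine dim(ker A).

3

Row reduce to echelon form.
R2 ← R2 + (1/3)·R1: [0, 0, 0, 0]
R3 ← R3 − (2/3)·R1: [0, 0, 0, 0]
1 nonzero row, so rank(A) = 1.
A has 4 columns; by rank–nullity, nullity = 4 − 1 = 3.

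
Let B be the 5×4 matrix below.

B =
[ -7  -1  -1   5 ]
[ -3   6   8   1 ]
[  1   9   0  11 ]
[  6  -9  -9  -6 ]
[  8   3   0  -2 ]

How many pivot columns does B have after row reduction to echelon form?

3

Row reduce to echelon form.
R2 ← R2 − (3/7)·R1: [0, 45/7, 59/7, -8/7]
R3 ← R3 + (1/7)·R1: [0, 62/7, -1/7, 82/7]
R4 ← R4 + (6/7)·R1: [0, -69/7, -69/7, -12/7]
R5 ← R5 + (8/7)·R1: [0, 13/7, -8/7, 26/7]
R3 ← R3 − (62/45)·R2: [0, 0, -529/45, 598/45]
R4 ← R4 + (23/15)·R2: [0, 0, 46/15, -52/15]
R5 ← R5 − (13/45)·R2: [0, 0, -161/45, 182/45]
R4 ← R4 + (6/23)·R3: [0, 0, 0, 0]
R5 ← R5 − (7/23)·R3: [0, 0, 0, 0]
Echelon form has 3 nonzero rows, so rank(B) = 3.
Each nonzero row contributes one pivot column: 3 pivot columns.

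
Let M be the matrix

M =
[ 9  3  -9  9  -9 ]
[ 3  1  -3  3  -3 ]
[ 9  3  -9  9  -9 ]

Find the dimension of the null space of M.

Row reduce to echelon form.
R2 ← R2 − (1/3)·R1: [0, 0, 0, 0, 0]
R3 ← R3 − R1: [0, 0, 0, 0, 0]
1 nonzero row, so rank(M) = 1.
M has 5 columns; by rank–nullity, nullity = 5 − 1 = 4.

4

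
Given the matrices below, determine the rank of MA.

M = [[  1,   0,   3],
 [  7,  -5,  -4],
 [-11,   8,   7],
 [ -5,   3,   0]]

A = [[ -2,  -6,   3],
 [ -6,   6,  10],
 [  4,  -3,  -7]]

First compute MA:
[[ 10, -15, -18],
 [  0, -60,  -1],
 [  2,  93,  -2],
 [ -8,  48,  15]]
Now row reduce the product.
R3 ← R3 − (1/5)·R1: [0, 96, 8/5]
R4 ← R4 + (4/5)·R1: [0, 36, 3/5]
R3 ← R3 + (8/5)·R2: [0, 0, 0]
R4 ← R4 + (3/5)·R2: [0, 0, 0]
2 nonzero rows, so rank(MA) = 2.

2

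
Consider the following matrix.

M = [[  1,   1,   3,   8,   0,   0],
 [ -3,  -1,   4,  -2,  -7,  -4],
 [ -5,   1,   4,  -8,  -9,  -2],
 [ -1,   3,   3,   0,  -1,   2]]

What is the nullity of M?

Row reduce to echelon form.
R2 ← R2 + (3)·R1: [0, 2, 13, 22, -7, -4]
R3 ← R3 + (5)·R1: [0, 6, 19, 32, -9, -2]
R4 ← R4 + R1: [0, 4, 6, 8, -1, 2]
R3 ← R3 − (3)·R2: [0, 0, -20, -34, 12, 10]
R4 ← R4 − (2)·R2: [0, 0, -20, -36, 13, 10]
R4 ← R4 − R3: [0, 0, 0, -2, 1, 0]
4 nonzero rows, so rank(M) = 4.
M has 6 columns; by rank–nullity, nullity = 6 − 4 = 2.

2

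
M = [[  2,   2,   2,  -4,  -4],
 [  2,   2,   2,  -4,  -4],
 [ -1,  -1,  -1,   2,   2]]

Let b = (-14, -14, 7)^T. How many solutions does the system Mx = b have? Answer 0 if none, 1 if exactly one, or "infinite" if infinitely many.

Row reduce the augmented matrix [M | b].
R2 ← R2 − R1: [0, 0, 0, 0, 0, 0]
R3 ← R3 + (1/2)·R1: [0, 0, 0, 0, 0, 0]
The echelon form has 1 nonzero rows, and every pivot lies in the first 5 columns, so rank(M) = rank([M|b]) = 1.
The system is consistent.
rank = 1 < 5 unknowns, so there are infinitely many solutions.

infinite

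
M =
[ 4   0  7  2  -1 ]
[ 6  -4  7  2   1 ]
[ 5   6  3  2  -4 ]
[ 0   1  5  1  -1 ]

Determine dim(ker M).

2

Row reduce to echelon form.
R2 ← R2 − (3/2)·R1: [0, -4, -7/2, -1, 5/2]
R3 ← R3 − (5/4)·R1: [0, 6, -23/4, -1/2, -11/4]
R3 ← R3 + (3/2)·R2: [0, 0, -11, -2, 1]
R4 ← R4 + (1/4)·R2: [0, 0, 33/8, 3/4, -3/8]
R4 ← R4 + (3/8)·R3: [0, 0, 0, 0, 0]
3 nonzero rows, so rank(M) = 3.
M has 5 columns; by rank–nullity, nullity = 5 − 3 = 2.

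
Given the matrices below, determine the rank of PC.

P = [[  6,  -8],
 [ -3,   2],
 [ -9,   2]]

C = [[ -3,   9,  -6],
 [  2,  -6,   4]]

First compute PC:
[[-34, 102, -68],
 [ 13, -39,  26],
 [ 31, -93,  62]]
Now row reduce the product.
R2 ← R2 + (13/34)·R1: [0, 0, 0]
R3 ← R3 + (31/34)·R1: [0, 0, 0]
1 nonzero row, so rank(PC) = 1.

1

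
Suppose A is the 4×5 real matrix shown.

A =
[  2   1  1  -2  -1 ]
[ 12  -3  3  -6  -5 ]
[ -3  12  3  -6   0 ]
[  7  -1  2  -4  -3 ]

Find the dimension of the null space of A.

Row reduce to echelon form.
R2 ← R2 − (6)·R1: [0, -9, -3, 6, 1]
R3 ← R3 + (3/2)·R1: [0, 27/2, 9/2, -9, -3/2]
R4 ← R4 − (7/2)·R1: [0, -9/2, -3/2, 3, 1/2]
R3 ← R3 + (3/2)·R2: [0, 0, 0, 0, 0]
R4 ← R4 − (1/2)·R2: [0, 0, 0, 0, 0]
2 nonzero rows, so rank(A) = 2.
A has 5 columns; by rank–nullity, nullity = 5 − 2 = 3.

3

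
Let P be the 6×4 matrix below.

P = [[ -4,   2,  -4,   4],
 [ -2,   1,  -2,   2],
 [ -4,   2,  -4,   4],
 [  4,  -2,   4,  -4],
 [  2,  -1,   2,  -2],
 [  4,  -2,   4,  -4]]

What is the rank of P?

Row reduce to echelon form.
R2 ← R2 − (1/2)·R1: [0, 0, 0, 0]
R3 ← R3 − R1: [0, 0, 0, 0]
R4 ← R4 + R1: [0, 0, 0, 0]
R5 ← R5 + (1/2)·R1: [0, 0, 0, 0]
R6 ← R6 + R1: [0, 0, 0, 0]
Echelon form has 1 nonzero row, so rank(P) = 1.

1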